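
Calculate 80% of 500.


Convert percentage to decimal:
80% = 0.8
Multiply:
500 x 0.8 = 400

400


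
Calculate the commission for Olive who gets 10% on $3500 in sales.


Convert rate to decimal:
10% = 0.1
Multiply by sales:
$3500 x 0.1 = $350

$350


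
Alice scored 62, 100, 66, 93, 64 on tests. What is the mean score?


Add the scores:
62 + 100 + 66 + 93 + 64 = 385
Divide by the number of tests:
385 / 5 = 77

77


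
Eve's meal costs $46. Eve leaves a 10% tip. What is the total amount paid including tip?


Calculate the tip:
10% of $46 = $4.60
Add tip to meal cost:
$46 + $4.60 = $50.60

$50.60


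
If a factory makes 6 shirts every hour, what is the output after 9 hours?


Production rate: 6 shirts per hour
Time: 9 hours
Total: 6 x 9 = 54 shirts

54 shirts


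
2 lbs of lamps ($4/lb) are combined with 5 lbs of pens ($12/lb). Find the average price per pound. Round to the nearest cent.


Cost of lamps:
2 x $4 = $8
Cost of pens:
5 x $12 = $60
Total cost: $8 + $60 = $68
Total weight: 7 lbs
Average: $68 / 7 = $9.7142... ≈ $9.71/lb

$9.71/lb


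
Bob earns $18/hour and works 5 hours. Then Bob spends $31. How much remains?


Calculate earnings:
5 x $18 = $90
Subtract spending:
$90 - $31 = $59

$59


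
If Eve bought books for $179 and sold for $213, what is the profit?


Selling price = $213
Cost price = $179
Profit = selling price - cost price:
Profit = $213 - $179 = $34

$34


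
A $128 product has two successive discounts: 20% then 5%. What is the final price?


First discount:
20% of $128 = $25.60
Price after first discount:
$128 - $25.60 = $102.40
Second discount:
5% of $102.40 = $5.12
Final price:
$102.40 - $5.12 = $97.28

$97.28


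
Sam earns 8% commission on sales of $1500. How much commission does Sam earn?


Convert rate to decimal:
8% = 0.08
Multiply by sales:
$1500 x 0.08 = $120

$120


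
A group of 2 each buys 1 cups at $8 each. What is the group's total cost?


Cost per person:
1 x $8 = $8
Group total:
2 x $8 = $16

$16


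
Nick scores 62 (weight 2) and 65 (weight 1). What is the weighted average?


Weighted sum:
2 x 62 + 1 x 65 = 189
Total weight:
2 + 1 = 3
Weighted average:
189 / 3 = 63

63


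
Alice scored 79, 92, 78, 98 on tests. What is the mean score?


Add the scores:
79 + 92 + 78 + 98 = 347
Divide by the number of tests:
347 / 4 = 86.75

86.75


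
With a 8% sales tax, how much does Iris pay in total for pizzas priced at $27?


Calculate the tax:
8% of $27 = $2.16
Add tax to price:
$27 + $2.16 = $29.16

$29.16


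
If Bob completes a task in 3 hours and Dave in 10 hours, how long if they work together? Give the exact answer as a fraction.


Bob's rate: 1/3 of the job per hour
Dave's rate: 1/10 of the job per hour
Combined rate: 1/3 + 1/10 = 13/30 per hour
Time = 1 / (13/30) = 30/13 hours (≈ 2.31 hours)

30/13 hours


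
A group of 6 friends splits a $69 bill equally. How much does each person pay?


Total bill: $69
Number of people: 6
Each pays: $69 / 6 = $11.50

$11.50


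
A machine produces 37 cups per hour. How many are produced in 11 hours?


Production rate: 37 cups per hour
Time: 11 hours
Total: 37 x 11 = 407 cups

407 cups


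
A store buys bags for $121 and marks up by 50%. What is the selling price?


Calculate the markup amount:
50% of $121 = $60.50
Add to cost:
$121 + $60.50 = $181.50

$181.50


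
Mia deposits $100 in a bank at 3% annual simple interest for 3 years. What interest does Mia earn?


Use the formula I = P x R x T / 100
P x R x T = 100 x 3 x 3 = 900
I = 900 / 100 = $9

$9


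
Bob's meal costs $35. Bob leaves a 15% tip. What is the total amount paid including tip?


Calculate the tip:
15% of $35 = $5.25
Add tip to meal cost:
$35 + $5.25 = $40.25

$40.25


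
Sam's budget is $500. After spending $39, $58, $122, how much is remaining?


Add up expenses:
$39 + $58 + $122 = $219
Subtract from budget:
$500 - $219 = $281

$281


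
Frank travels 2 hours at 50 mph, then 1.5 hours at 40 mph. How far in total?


Leg 1 distance:
50 x 2 = 100 miles
Leg 2 distance:
40 x 1.5 = 60 miles
Total distance:
100 + 60 = 160 miles

160 miles


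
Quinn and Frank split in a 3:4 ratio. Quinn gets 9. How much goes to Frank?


Find the multiplier:
9 / 3 = 3
Apply to Frank's share:
4 x 3 = 12

12


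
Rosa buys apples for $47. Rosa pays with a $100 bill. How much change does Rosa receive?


Start with the amount paid:
$100
Subtract the price:
$100 - $47 = $53

$53


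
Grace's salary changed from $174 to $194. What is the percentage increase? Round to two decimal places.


Find the absolute change:
|194 - 174| = 20
Divide by original and multiply by 100:
20 / 174 x 100 = 11.4942...% ≈ 11.49%

11.49%


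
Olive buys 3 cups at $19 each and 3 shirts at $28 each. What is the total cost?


Cost of cups:
3 x $19 = $57
Cost of shirts:
3 x $28 = $84
Add both:
$57 + $84 = $141

$141


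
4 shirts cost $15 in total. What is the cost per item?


Total cost: $15
Number of items: 4
Unit price: $15 / 4 = $3.75

$3.75


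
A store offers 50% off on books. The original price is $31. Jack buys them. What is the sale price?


Calculate the discount amount:
50% of $31 = $15.50
Subtract from original:
$31 - $15.50 = $15.50

$15.50


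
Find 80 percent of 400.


Convert percentage to decimal:
80% = 0.8
Multiply:
400 x 0.8 = 320

320


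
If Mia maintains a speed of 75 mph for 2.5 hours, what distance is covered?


Use the formula: distance = speed x time
Speed = 75 mph, Time = 2.5 hours
75 x 2.5 = 187.5 miles

187.5 miles


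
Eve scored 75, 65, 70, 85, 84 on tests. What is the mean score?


Add the scores:
75 + 65 + 70 + 85 + 84 = 379
Divide by the number of tests:
379 / 5 = 75.8

75.8


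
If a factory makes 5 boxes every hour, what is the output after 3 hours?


Production rate: 5 boxes per hour
Time: 3 hours
Total: 5 x 3 = 15 boxes

15 boxes


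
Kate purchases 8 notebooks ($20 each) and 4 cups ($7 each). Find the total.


Cost of notebooks:
8 x $20 = $160
Cost of cups:
4 x $7 = $28
Add both:
$160 + $28 = $188

$188


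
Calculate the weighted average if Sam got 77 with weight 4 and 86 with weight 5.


Weighted sum:
4 x 77 + 5 x 86 = 738
Total weight:
4 + 5 = 9
Weighted average:
738 / 9 = 82

82


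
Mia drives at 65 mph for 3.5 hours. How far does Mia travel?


Use the formula: distance = speed x time
Speed = 65 mph, Time = 3.5 hours
65 x 3.5 = 227.5 miles

227.5 miles


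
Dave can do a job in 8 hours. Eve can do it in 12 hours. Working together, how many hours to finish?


Dave's rate: 1/8 of the job per hour
Eve's rate: 1/12 of the job per hour
Combined rate: 1/8 + 1/12 = 5/24 per hour
Time = 1 / (5/24) = 24/5 = 4.8 hours

4.8 hours


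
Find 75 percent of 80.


Convert percentage to decimal:
75% = 0.75
Multiply:
80 x 0.75 = 60

60


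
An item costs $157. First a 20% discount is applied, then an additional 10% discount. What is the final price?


First discount:
20% of $157 = $31.40
Price after first discount:
$157 - $31.40 = $125.60
Second discount:
10% of $125.60 = $12.56
Final price:
$125.60 - $12.56 = $113.04

$113.04


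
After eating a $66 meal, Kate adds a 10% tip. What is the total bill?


Calculate the tip:
10% of $66 = $6.60
Add tip to meal cost:
$66 + $6.60 = $72.60

$72.60


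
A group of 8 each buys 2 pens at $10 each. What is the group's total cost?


Cost per person:
2 x $10 = $20
Group total:
8 x $20 = $160

$160


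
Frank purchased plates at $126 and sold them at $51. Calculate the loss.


Selling price = $51
Cost price = $126
Loss = cost price - selling price:
Loss = $126 - $51 = $75

$75


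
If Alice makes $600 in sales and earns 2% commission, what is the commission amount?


Convert rate to decimal:
2% = 0.02
Multiply by sales:
$600 x 0.02 = $12

$12


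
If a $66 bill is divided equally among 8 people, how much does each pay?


Total bill: $66
Number of people: 8
Each pays: $66 / 8 = $8.25

$8.25


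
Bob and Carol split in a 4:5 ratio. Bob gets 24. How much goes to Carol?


Find the multiplier:
24 / 4 = 6
Apply to Carol's share:
5 x 6 = 30

30


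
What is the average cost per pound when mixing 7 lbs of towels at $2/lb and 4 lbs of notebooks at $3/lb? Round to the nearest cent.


Cost of towels:
7 x $2 = $14
Cost of notebooks:
4 x $3 = $12
Total cost: $14 + $12 = $26
Total weight: 11 lbs
Average: $26 / 11 = $2.3636... ≈ $2.36/lb

$2.36/lb


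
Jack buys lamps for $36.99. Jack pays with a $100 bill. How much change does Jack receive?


Start with the amount paid:
$100
Subtract the price:
$100 - $36.99 = $63.01

$63.01


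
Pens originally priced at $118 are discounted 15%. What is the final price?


Calculate the discount amount:
15% of $118 = $17.70
Subtract from original:
$118 - $17.70 = $100.30

$100.30


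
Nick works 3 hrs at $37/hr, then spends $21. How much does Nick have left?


Calculate earnings:
3 x $37 = $111
Subtract spending:
$111 - $21 = $90

$90


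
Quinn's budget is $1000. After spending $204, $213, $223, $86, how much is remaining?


Add up expenses:
$204 + $213 + $223 + $86 = $726
Subtract from budget:
$1000 - $726 = $274

$274


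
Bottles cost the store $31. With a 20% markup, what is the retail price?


Calculate the markup amount:
20% of $31 = $6.20
Add to cost:
$31 + $6.20 = $37.20

$37.20


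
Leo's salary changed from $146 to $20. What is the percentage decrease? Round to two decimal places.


Find the absolute change:
|20 - 146| = 126
Divide by original and multiply by 100:
126 / 146 x 100 = 86.3013...% ≈ 86.3%

86.3%


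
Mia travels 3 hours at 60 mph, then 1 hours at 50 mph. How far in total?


Leg 1 distance:
60 x 3 = 180 miles
Leg 2 distance:
50 x 1 = 50 miles
Total distance:
180 + 50 = 230 miles

230 miles


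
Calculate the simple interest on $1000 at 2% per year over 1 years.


Use the formula I = P x R x T / 100
P x R x T = 1000 x 2 x 1 = 2000
I = 2000 / 100 = $20

$20


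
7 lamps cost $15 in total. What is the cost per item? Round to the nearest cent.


Total cost: $15
Number of items: 7
Unit price: $15 / 7 = $2.1428... ≈ $2.14

$2.14


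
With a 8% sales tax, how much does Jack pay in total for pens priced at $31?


Calculate the tax:
8% of $31 = $2.48
Add tax to price:
$31 + $2.48 = $33.48

$33.48


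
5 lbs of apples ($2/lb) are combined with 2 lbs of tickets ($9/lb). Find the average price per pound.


Cost of apples:
5 x $2 = $10
Cost of tickets:
2 x $9 = $18
Total cost: $10 + $18 = $28
Total weight: 7 lbs
Average: $28 / 7 = $4/lb

$4/lb


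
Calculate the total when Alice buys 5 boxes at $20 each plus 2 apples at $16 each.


Cost of boxes:
5 x $20 = $100
Cost of apples:
2 x $16 = $32
Add both:
$100 + $32 = $132

$132


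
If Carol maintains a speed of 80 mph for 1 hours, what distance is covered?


Use the formula: distance = speed x time
Speed = 80 mph, Time = 1 hours
80 x 1 = 80 miles

80 miles


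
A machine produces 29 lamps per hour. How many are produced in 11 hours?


Production rate: 29 lamps per hour
Time: 11 hours
Total: 29 x 11 = 319 lamps

319 lamps


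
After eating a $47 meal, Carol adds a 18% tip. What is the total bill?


Calculate the tip:
18% of $47 = $8.46
Add tip to meal cost:
$47 + $8.46 = $55.46

$55.46


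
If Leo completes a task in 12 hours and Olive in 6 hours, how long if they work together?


Leo's rate: 1/12 of the job per hour
Olive's rate: 1/6 of the job per hour
Combined rate: 1/12 + 1/6 = 1/4 per hour
Time = 1 / (1/4) = 4 hours

4 hours


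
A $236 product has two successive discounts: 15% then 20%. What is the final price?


First discount:
15% of $236 = $35.40
Price after first discount:
$236 - $35.40 = $200.60
Second discount:
20% of $200.60 = $40.12
Final price:
$200.60 - $40.12 = $160.48

$160.48


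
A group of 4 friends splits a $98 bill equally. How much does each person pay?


Total bill: $98
Number of people: 4
Each pays: $98 / 4 = $24.50

$24.50


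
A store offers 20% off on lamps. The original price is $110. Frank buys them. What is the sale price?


Calculate the discount amount:
20% of $110 = $22
Subtract from original:
$110 - $22 = $88

$88


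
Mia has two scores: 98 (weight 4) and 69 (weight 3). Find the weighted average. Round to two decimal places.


Weighted sum:
4 x 98 + 3 x 69 = 599
Total weight:
4 + 3 = 7
Weighted average:
599 / 7 = 85.5714... ≈ 85.57

85.57


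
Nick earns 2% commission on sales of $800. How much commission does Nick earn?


Convert rate to decimal:
2% = 0.02
Multiply by sales:
$800 x 0.02 = $16

$16


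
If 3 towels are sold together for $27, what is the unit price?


Total cost: $27
Number of items: 3
Unit price: $27 / 3 = $9

$9


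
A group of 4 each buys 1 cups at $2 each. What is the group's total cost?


Cost per person:
1 x $2 = $2
Group total:
4 x $2 = $8

$8


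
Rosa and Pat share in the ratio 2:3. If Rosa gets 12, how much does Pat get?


Find the multiplier:
12 / 2 = 6
Apply to Pat's share:
3 x 6 = 18

18


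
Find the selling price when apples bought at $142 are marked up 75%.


Calculate the markup amount:
75% of $142 = $106.50
Add to cost:
$142 + $106.50 = $248.50

$248.50


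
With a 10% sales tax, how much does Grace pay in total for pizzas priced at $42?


Calculate the tax:
10% of $42 = $4.20
Add tax to price:
$42 + $4.20 = $46.20

$46.20


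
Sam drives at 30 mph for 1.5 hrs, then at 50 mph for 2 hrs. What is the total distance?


Leg 1 distance:
30 x 1.5 = 45 miles
Leg 2 distance:
50 x 2 = 100 miles
Total distance:
45 + 100 = 145 miles

145 miles


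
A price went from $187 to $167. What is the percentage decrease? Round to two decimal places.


Find the absolute change:
|167 - 187| = 20
Divide by original and multiply by 100:
20 / 187 x 100 = 10.6951...% ≈ 10.7%

10.7%


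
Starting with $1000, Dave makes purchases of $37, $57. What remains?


Add up expenses:
$37 + $57 = $94
Subtract from budget:
$1000 - $94 = $906

$906


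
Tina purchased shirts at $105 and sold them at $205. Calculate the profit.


Selling price = $205
Cost price = $105
Profit = selling price - cost price:
Profit = $205 - $105 = $100

$100


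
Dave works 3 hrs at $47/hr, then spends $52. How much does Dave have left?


Calculate earnings:
3 x $47 = $141
Subtract spending:
$141 - $52 = $89

$89


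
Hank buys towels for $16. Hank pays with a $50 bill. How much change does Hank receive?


Start with the amount paid:
$50
Subtract the price:
$50 - $16 = $34

$34


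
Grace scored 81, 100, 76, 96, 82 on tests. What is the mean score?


Add the scores:
81 + 100 + 76 + 96 + 82 = 435
Divide by the number of tests:
435 / 5 = 87

87


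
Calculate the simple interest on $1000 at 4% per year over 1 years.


Use the formula I = P x R x T / 100
P x R x T = 1000 x 4 x 1 = 4000
I = 4000 / 100 = $40

$40


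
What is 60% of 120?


Convert percentage to decimal:
60% = 0.6
Multiply:
120 x 0.6 = 72

72


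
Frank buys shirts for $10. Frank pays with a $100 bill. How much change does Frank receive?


Start with the amount paid:
$100
Subtract the price:
$100 - $10 = $90

$90


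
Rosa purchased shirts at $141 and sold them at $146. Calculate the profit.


Selling price = $146
Cost price = $141
Profit = selling price - cost price:
Profit = $146 - $141 = $5

$5


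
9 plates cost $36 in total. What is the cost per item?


Total cost: $36
Number of items: 9
Unit price: $36 / 9 = $4

$4


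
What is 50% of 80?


Convert percentage to decimal:
50% = 0.5
Multiply:
80 x 0.5 = 40

40


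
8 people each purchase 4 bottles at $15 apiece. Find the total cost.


Cost per person:
4 x $15 = $60
Group total:
8 x $60 = $480

$480


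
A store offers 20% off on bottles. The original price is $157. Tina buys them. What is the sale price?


Calculate the discount amount:
20% of $157 = $31.40
Subtract from original:
$157 - $31.40 = $125.60

$125.60


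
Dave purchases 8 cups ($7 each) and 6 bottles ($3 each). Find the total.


Cost of cups:
8 x $7 = $56
Cost of bottles:
6 x $3 = $18
Add both:
$56 + $18 = $74

$74


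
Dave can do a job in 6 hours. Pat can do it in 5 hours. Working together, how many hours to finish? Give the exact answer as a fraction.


Dave's rate: 1/6 of the job per hour
Pat's rate: 1/5 of the job per hour
Combined rate: 1/6 + 1/5 = 11/30 per hour
Time = 1 / (11/30) = 30/11 hours (≈ 2.73 hours)

30/11 hours


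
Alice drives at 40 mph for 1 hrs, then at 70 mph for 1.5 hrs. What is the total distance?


Leg 1 distance:
40 x 1 = 40 miles
Leg 2 distance:
70 x 1.5 = 105 miles
Total distance:
40 + 105 = 145 miles

145 miles


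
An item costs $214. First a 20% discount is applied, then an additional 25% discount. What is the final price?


First discount:
20% of $214 = $42.80
Price after first discount:
$214 - $42.80 = $171.20
Second discount:
25% of $171.20 = $42.80
Final price:
$171.20 - $42.80 = $128.40

$128.40


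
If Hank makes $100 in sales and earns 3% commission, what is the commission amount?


Convert rate to decimal:
3% = 0.03
Multiply by sales:
$100 x 0.03 = $3

$3


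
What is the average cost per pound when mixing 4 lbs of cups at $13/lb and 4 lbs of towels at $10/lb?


Cost of cups:
4 x $13 = $52
Cost of towels:
4 x $10 = $40
Total cost: $52 + $40 = $92
Total weight: 8 lbs
Average: $92 / 8 = $11.50/lb

$11.50/lb


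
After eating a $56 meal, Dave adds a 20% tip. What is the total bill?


Calculate the tip:
20% of $56 = $11.20
Add tip to meal cost:
$56 + $11.20 = $67.20

$67.20


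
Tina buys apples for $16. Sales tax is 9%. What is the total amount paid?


Calculate the tax:
9% of $16 = $1.44
Add tax to price:
$16 + $1.44 = $17.44

$17.44


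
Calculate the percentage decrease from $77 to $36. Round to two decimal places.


Find the absolute change:
|36 - 77| = 41
Divide by original and multiply by 100:
41 / 77 x 100 = 53.2467...% ≈ 53.25%

53.25%


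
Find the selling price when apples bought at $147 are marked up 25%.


Calculate the markup amount:
25% of $147 = $36.75
Add to cost:
$147 + $36.75 = $183.75

$183.75


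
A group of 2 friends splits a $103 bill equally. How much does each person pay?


Total bill: $103
Number of people: 2
Each pays: $103 / 2 = $51.50

$51.50


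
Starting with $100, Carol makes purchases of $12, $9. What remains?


Add up expenses:
$12 + $9 = $21
Subtract from budget:
$100 - $21 = $79

$79


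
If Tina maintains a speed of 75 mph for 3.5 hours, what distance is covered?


Use the formula: distance = speed x time
Speed = 75 mph, Time = 3.5 hours
75 x 3.5 = 262.5 miles

262.5 miles


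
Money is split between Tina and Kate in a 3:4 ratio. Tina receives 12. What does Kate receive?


Find the multiplier:
12 / 3 = 4
Apply to Kate's share:
4 x 4 = 16

16


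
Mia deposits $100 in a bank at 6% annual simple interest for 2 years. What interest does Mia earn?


Use the formula I = P x R x T / 100
P x R x T = 100 x 6 x 2 = 1200
I = 1200 / 100 = $12

$12


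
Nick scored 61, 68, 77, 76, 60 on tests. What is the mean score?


Add the scores:
61 + 68 + 77 + 76 + 60 = 342
Divide by the number of tests:
342 / 5 = 68.4

68.4


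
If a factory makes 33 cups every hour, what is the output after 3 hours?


Production rate: 33 cups per hour
Time: 3 hours
Total: 33 x 3 = 99 cups

99 cups


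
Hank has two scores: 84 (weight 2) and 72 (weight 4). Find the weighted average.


Weighted sum:
2 x 84 + 4 x 72 = 456
Total weight:
2 + 4 = 6
Weighted average:
456 / 6 = 76

76


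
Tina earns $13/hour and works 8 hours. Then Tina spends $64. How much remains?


Calculate earnings:
8 x $13 = $104
Subtract spending:
$104 - $64 = $40

$40


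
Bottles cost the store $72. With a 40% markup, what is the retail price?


Calculate the markup amount:
40% of $72 = $28.80
Add to cost:
$72 + $28.80 = $100.80

$100.80


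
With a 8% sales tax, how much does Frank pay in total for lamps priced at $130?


Calculate the tax:
8% of $130 = $10.40
Add tax to price:
$130 + $10.40 = $140.40

$140.40


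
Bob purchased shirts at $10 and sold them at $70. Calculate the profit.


Selling price = $70
Cost price = $10
Profit = selling price - cost price:
Profit = $70 - $10 = $60

$60


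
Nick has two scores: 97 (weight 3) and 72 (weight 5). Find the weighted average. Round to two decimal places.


Weighted sum:
3 x 97 + 5 x 72 = 651
Total weight:
3 + 5 = 8
Weighted average:
651 / 8 = 81.375 ≈ 81.38

81.38


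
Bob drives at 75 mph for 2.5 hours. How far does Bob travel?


Use the formula: distance = speed x time
Speed = 75 mph, Time = 2.5 hours
75 x 2.5 = 187.5 miles

187.5 miles


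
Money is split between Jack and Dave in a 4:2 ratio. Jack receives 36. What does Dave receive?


Find the multiplier:
36 / 4 = 9
Apply to Dave's share:
2 x 9 = 18

18


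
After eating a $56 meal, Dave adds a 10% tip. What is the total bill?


Calculate the tip:
10% of $56 = $5.60
Add tip to meal cost:
$56 + $5.60 = $61.60

$61.60


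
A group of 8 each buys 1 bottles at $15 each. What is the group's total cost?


Cost per person:
1 x $15 = $15
Group total:
8 x $15 = $120

$120


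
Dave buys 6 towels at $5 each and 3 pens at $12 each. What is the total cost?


Cost of towels:
6 x $5 = $30
Cost of pens:
3 x $12 = $36
Add both:
$30 + $36 = $66

$66


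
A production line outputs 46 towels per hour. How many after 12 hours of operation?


Production rate: 46 towels per hour
Time: 12 hours
Total: 46 x 12 = 552 towels

552 towels


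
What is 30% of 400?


Convert percentage to decimal:
30% = 0.3
Multiply:
400 x 0.3 = 120

120


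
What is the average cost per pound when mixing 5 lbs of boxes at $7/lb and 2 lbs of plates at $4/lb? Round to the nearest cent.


Cost of boxes:
5 x $7 = $35
Cost of plates:
2 x $4 = $8
Total cost: $35 + $8 = $43
Total weight: 7 lbs
Average: $43 / 7 = $6.1428... ≈ $6.14/lb

$6.14/lb


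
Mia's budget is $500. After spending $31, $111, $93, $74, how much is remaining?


Add up expenses:
$31 + $111 + $93 + $74 = $309
Subtract from budget:
$500 - $309 = $191

$191


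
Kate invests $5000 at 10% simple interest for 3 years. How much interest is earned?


Use the formula I = P x R x T / 100
P x R x T = 5000 x 10 x 3 = 150000
I = 150000 / 100 = $1500

$1500


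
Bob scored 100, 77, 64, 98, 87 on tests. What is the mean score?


Add the scores:
100 + 77 + 64 + 98 + 87 = 426
Divide by the number of tests:
426 / 5 = 85.2

85.2


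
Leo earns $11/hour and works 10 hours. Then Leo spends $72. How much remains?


Calculate earnings:
10 x $11 = $110
Subtract spending:
$110 - $72 = $38

$38


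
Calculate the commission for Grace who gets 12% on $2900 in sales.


Convert rate to decimal:
12% = 0.12
Multiply by sales:
$2900 x 0.12 = $348

$348


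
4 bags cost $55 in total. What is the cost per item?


Total cost: $55
Number of items: 4
Unit price: $55 / 4 = $13.75

$13.75


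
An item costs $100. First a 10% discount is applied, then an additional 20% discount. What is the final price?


First discount:
10% of $100 = $10
Price after first discount:
$100 - $10 = $90
Second discount:
20% of $90 = $18
Final price:
$90 - $18 = $72

$72


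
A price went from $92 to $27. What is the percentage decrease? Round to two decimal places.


Find the absolute change:
|27 - 92| = 65
Divide by original and multiply by 100:
65 / 92 x 100 = 70.6521...% ≈ 70.65%

70.65%


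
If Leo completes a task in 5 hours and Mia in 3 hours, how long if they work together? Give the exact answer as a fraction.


Leo's rate: 1/5 of the job per hour
Mia's rate: 1/3 of the job per hour
Combined rate: 1/5 + 1/3 = 8/15 per hour
Time = 1 / (8/15) = 15/8 hours (≈ 1.88 hours)

15/8 hours


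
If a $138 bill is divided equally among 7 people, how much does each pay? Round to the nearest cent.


Total bill: $138
Number of people: 7
Each pays: $138 / 7 = $19.7142... ≈ $19.71

$19.71


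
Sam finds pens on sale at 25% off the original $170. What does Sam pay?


Calculate the discount amount:
25% of $170 = $42.50
Subtract from original:
$170 - $42.50 = $127.50

$127.50


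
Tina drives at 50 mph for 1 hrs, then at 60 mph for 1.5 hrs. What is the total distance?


Leg 1 distance:
50 x 1 = 50 miles
Leg 2 distance:
60 x 1.5 = 90 miles
Total distance:
50 + 90 = 140 miles

140 miles


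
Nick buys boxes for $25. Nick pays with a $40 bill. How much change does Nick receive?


Start with the amount paid:
$40
Subtract the price:
$40 - $25 = $15

$15


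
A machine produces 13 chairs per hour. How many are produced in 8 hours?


Production rate: 13 chairs per hour
Time: 8 hours
Total: 13 x 8 = 104 chairs

104 chairs


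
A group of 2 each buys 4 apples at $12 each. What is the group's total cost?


Cost per person:
4 x $12 = $48
Group total:
2 x $48 = $96

$96


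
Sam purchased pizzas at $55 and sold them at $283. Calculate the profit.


Selling price = $283
Cost price = $55
Profit = selling price - cost price:
Profit = $283 - $55 = $228

$228


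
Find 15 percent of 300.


Convert percentage to decimal:
15% = 0.15
Multiply:
300 x 0.15 = 45

45


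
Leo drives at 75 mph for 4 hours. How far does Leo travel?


Use the formula: distance = speed x time
Speed = 75 mph, Time = 4 hours
75 x 4 = 300 miles

300 miles


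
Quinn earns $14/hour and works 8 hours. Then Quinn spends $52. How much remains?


Calculate earnings:
8 x $14 = $112
Subtract spending:
$112 - $52 = $60

$60


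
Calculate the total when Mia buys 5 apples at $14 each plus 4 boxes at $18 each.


Cost of apples:
5 x $14 = $70
Cost of boxes:
4 x $18 = $72
Add both:
$70 + $72 = $142

$142


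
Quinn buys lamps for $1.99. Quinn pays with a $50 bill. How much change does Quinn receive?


Start with the amount paid:
$50
Subtract the price:
$50 - $1.99 = $48.01

$48.01


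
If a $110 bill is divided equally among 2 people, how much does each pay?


Total bill: $110
Number of people: 2
Each pays: $110 / 2 = $55

$55


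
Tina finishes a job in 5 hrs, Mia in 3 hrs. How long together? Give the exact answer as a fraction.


Tina's rate: 1/5 of the job per hour
Mia's rate: 1/3 of the job per hour
Combined rate: 1/5 + 1/3 = 8/15 per hour
Time = 1 / (8/15) = 15/8 hours (≈ 1.88 hours)

15/8 hours


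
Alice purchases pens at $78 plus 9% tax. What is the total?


Calculate the tax:
9% of $78 = $7.02
Add tax to price:
$78 + $7.02 = $85.02

$85.02


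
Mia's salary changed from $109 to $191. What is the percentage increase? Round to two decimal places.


Find the absolute change:
|191 - 109| = 82
Divide by original and multiply by 100:
82 / 109 x 100 = 75.2293...% ≈ 75.23%

75.23%


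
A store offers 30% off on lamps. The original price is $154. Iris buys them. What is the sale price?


Calculate the discount amount:
30% of $154 = $46.20
Subtract from original:
$154 - $46.20 = $107.80

$107.80


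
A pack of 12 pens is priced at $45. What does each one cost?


Total cost: $45
Number of items: 12
Unit price: $45 / 12 = $3.75

$3.75


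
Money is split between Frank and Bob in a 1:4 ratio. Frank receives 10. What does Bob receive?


Find the multiplier:
10 / 1 = 10
Apply to Bob's share:
4 x 10 = 40

40


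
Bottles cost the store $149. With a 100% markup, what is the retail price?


Calculate the markup amount:
100% of $149 = $149
Add to cost:
$149 + $149 = $298

$298


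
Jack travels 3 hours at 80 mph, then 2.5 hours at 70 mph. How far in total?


Leg 1 distance:
80 x 3 = 240 miles
Leg 2 distance:
70 x 2.5 = 175 miles
Total distance:
240 + 175 = 415 miles

415 miles


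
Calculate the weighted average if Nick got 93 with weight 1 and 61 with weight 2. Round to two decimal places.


Weighted sum:
1 x 93 + 2 x 61 = 215
Total weight:
1 + 2 = 3
Weighted average:
215 / 3 = 71.6666... ≈ 71.67

71.67


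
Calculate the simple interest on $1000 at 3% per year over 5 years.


Use the formula I = P x R x T / 100
P x R x T = 1000 x 3 x 5 = 15000
I = 15000 / 100 = $150

$150


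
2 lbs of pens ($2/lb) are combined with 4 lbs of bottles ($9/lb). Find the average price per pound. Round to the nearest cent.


Cost of pens:
2 x $2 = $4
Cost of bottles:
4 x $9 = $36
Total cost: $4 + $36 = $40
Total weight: 6 lbs
Average: $40 / 6 = $6.6666... ≈ $6.67/lb

$6.67/lb


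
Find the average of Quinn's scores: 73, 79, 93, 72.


Add the scores:
73 + 79 + 93 + 72 = 317
Divide by the number of tests:
317 / 4 = 79.25

79.25


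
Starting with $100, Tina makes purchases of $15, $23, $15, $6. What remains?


Add up expenses:
$15 + $23 + $15 + $6 = $59
Subtract from budget:
$100 - $59 = $41

$41


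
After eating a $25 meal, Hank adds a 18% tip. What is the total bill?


Calculate the tip:
18% of $25 = $4.50
Add tip to meal cost:
$25 + $4.50 = $29.50

$29.50


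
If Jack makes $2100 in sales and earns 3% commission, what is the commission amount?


Convert rate to decimal:
3% = 0.03
Multiply by sales:
$2100 x 0.03 = $63

$63


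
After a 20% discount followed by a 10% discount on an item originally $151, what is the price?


First discount:
20% of $151 = $30.20
Price after first discount:
$151 - $30.20 = $120.80
Second discount:
10% of $120.80 = $12.08
Final price:
$120.80 - $12.08 = $108.72

$108.72


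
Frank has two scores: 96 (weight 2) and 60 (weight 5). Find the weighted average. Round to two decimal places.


Weighted sum:
2 x 96 + 5 x 60 = 492
Total weight:
2 + 5 = 7
Weighted average:
492 / 7 = 70.2857... ≈ 70.29

70.29


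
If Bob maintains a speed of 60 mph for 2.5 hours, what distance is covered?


Use the formula: distance = speed x time
Speed = 60 mph, Time = 2.5 hours
60 x 2.5 = 150 miles

150 miles


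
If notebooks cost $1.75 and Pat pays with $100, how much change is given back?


Start with the amount paid:
$100
Subtract the price:
$100 - $1.75 = $98.25

$98.25


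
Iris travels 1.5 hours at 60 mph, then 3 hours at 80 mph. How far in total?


Leg 1 distance:
60 x 1.5 = 90 miles
Leg 2 distance:
80 x 3 = 240 miles
Total distance:
90 + 240 = 330 miles

330 miles


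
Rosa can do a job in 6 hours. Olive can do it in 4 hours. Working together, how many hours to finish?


Rosa's rate: 1/6 of the job per hour
Olive's rate: 1/4 of the job per hour
Combined rate: 1/6 + 1/4 = 5/12 per hour
Time = 1 / (5/12) = 12/5 = 2.4 hours

2.4 hours


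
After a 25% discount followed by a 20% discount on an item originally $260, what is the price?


First discount:
25% of $260 = $65
Price after first discount:
$260 - $65 = $195
Second discount:
20% of $195 = $39
Final price:
$195 - $39 = $156

$156


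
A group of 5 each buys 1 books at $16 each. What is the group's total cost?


Cost per person:
1 x $16 = $16
Group total:
5 x $16 = $80

$80


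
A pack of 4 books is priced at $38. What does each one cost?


Total cost: $38
Number of items: 4
Unit price: $38 / 4 = $9.50

$9.50


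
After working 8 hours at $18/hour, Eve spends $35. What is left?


Calculate earnings:
8 x $18 = $144
Subtract spending:
$144 - $35 = $109

$109


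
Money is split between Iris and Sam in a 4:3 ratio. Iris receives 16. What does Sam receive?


Find the multiplier:
16 / 4 = 4
Apply to Sam's share:
3 x 4 = 12

12


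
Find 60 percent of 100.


Convert percentage to decimal:
60% = 0.6
Multiply:
100 x 0.6 = 60

60


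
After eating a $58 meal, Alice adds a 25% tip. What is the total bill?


Calculate the tip:
25% of $58 = $14.50
Add tip to meal cost:
$58 + $14.50 = $72.50

$72.50


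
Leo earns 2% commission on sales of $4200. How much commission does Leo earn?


Convert rate to decimal:
2% = 0.02
Multiply by sales:
$4200 x 0.02 = $84

$84


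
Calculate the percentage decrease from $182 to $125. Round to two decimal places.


Find the absolute change:
|125 - 182| = 57
Divide by original and multiply by 100:
57 / 182 x 100 = 31.3186...% ≈ 31.32%

31.32%


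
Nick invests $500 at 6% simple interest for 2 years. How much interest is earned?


Use the formula I = P x R x T / 100
P x R x T = 500 x 6 x 2 = 6000
I = 6000 / 100 = $60

$60


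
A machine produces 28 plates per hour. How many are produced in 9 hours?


Production rate: 28 plates per hour
Time: 9 hours
Total: 28 x 9 = 252 plates

252 plates


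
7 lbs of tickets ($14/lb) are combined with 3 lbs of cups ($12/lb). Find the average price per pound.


Cost of tickets:
7 x $14 = $98
Cost of cups:
3 x $12 = $36
Total cost: $98 + $36 = $134
Total weight: 10 lbs
Average: $134 / 10 = $13.40/lb

$13.40/lb


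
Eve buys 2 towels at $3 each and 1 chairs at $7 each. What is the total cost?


Cost of towels:
2 x $3 = $6
Cost of chairs:
1 x $7 = $7
Add both:
$6 + $7 = $13

$13


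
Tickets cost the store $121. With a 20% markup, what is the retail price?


Calculate the markup amount:
20% of $121 = $24.20
Add to cost:
$121 + $24.20 = $145.20

$145.20


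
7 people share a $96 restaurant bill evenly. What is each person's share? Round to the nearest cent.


Total bill: $96
Number of people: 7
Each pays: $96 / 7 = $13.7142... ≈ $13.71

$13.71


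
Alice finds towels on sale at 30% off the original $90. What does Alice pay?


Calculate the discount amount:
30% of $90 = $27
Subtract from original:
$90 - $27 = $63

$63


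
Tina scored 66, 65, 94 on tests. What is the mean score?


Add the scores:
66 + 65 + 94 = 225
Divide by the number of tests:
225 / 3 = 75

75


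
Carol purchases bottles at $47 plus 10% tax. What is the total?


Calculate the tax:
10% of $47 = $4.70
Add tax to price:
$47 + $4.70 = $51.70

$51.70


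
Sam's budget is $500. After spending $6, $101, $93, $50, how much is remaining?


Add up expenses:
$6 + $101 + $93 + $50 = $250
Subtract from budget:
$500 - $250 = $250

$250


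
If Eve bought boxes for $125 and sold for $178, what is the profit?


Selling price = $178
Cost price = $125
Profit = selling price - cost price:
Profit = $178 - $125 = $53

$53


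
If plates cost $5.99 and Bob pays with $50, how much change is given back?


Start with the amount paid:
$50
Subtract the price:
$50 - $5.99 = $44.01

$44.01


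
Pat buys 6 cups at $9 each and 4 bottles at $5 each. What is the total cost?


Cost of cups:
6 x $9 = $54
Cost of bottles:
4 x $5 = $20
Add both:
$54 + $20 = $74

$74


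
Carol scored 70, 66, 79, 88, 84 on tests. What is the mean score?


Add the scores:
70 + 66 + 79 + 88 + 84 = 387
Divide by the number of tests:
387 / 5 = 77.4

77.4


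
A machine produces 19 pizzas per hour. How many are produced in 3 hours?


Production rate: 19 pizzas per hour
Time: 3 hours
Total: 19 x 3 = 57 pizzas

57 pizzas


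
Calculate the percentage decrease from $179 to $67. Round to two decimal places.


Find the absolute change:
|67 - 179| = 112
Divide by original and multiply by 100:
112 / 179 x 100 = 62.5698...% ≈ 62.57%

62.57%


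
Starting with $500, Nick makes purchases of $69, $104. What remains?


Add up expenses:
$69 + $104 = $173
Subtract from budget:
$500 - $173 = $327

$327


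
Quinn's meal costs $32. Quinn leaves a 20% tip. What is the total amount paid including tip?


Calculate the tip:
20% of $32 = $6.40
Add tip to meal cost:
$32 + $6.40 = $38.40

$38.40


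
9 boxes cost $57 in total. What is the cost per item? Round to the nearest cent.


Total cost: $57
Number of items: 9
Unit price: $57 / 9 = $6.3333... ≈ $6.33

$6.33


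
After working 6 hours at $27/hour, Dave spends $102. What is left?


Calculate earnings:
6 x $27 = $162
Subtract spending:
$162 - $102 = $60

$60


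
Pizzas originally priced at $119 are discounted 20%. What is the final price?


Calculate the discount amount:
20% of $119 = $23.80
Subtract from original:
$119 - $23.80 = $95.20

$95.20


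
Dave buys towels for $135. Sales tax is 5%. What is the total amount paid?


Calculate the tax:
5% of $135 = $6.75
Add tax to price:
$135 + $6.75 = $141.75

$141.75


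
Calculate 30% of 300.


Convert percentage to decimal:
30% = 0.3
Multiply:
300 x 0.3 = 90

90


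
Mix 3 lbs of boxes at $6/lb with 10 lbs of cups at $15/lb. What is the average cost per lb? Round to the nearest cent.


Cost of boxes:
3 x $6 = $18
Cost of cups:
10 x $15 = $150
Total cost: $18 + $150 = $168
Total weight: 13 lbs
Average: $168 / 13 = $12.9230... ≈ $12.92/lb

$12.92/lb


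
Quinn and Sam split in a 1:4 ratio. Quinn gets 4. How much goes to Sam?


Find the multiplier:
4 / 1 = 4
Apply to Sam's share:
4 x 4 = 16

16


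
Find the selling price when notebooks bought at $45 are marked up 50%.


Calculate the markup amount:
50% of $45 = $22.50
Add to cost:
$45 + $22.50 = $67.50

$67.50


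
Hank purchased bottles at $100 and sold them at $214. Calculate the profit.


Selling price = $214
Cost price = $100
Profit = selling price - cost price:
Profit = $214 - $100 = $114

$114


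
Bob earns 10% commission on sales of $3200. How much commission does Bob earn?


Convert rate to decimal:
10% = 0.1
Multiply by sales:
$3200 x 0.1 = $320

$320


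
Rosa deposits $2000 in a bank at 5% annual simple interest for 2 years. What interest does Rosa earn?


Use the formula I = P x R x T / 100
P x R x T = 2000 x 5 x 2 = 20000
I = 20000 / 100 = $200

$200


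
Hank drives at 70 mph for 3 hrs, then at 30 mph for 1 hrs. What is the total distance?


Leg 1 distance:
70 x 3 = 210 miles
Leg 2 distance:
30 x 1 = 30 miles
Total distance:
210 + 30 = 240 miles

240 miles


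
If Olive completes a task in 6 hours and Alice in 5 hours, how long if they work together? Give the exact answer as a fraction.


Olive's rate: 1/6 of the job per hour
Alice's rate: 1/5 of the job per hour
Combined rate: 1/6 + 1/5 = 11/30 per hour
Time = 1 / (11/30) = 30/11 hours (≈ 2.73 hours)

30/11 hours


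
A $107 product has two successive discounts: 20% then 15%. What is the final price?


First discount:
20% of $107 = $21.40
Price after first discount:
$107 - $21.40 = $85.60
Second discount:
15% of $85.60 = $12.84
Final price:
$85.60 - $12.84 = $72.76

$72.76


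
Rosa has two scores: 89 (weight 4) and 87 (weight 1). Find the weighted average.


Weighted sum:
4 x 89 + 1 x 87 = 443
Total weight:
4 + 1 = 5
Weighted average:
443 / 5 = 88.6

88.6


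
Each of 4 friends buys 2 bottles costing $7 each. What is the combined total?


Cost per person:
2 x $7 = $14
Group total:
4 x $14 = $56

$56


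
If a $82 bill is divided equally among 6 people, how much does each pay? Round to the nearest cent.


Total bill: $82
Number of people: 6
Each pays: $82 / 6 = $13.6666... ≈ $13.67

$13.67


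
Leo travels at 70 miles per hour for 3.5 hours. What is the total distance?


Use the formula: distance = speed x time
Speed = 70 mph, Time = 3.5 hours
70 x 3.5 = 245 miles

245 miles


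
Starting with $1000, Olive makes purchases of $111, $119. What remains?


Add up expenses:
$111 + $119 = $230
Subtract from budget:
$1000 - $230 = $770

$770


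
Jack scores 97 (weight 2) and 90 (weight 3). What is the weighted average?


Weighted sum:
2 x 97 + 3 x 90 = 464
Total weight:
2 + 3 = 5
Weighted average:
464 / 5 = 92.8

92.8
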